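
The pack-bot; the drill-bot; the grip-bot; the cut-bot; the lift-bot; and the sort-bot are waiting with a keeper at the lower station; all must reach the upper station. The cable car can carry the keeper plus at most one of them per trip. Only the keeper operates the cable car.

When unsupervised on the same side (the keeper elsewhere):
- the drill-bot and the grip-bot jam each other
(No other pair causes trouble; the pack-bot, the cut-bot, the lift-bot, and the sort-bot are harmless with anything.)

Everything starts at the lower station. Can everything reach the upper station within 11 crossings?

Yes

Yes — this plan uses 11 crossings (≤ 11):
1. Keeper goes to the upper station with the drill-bot.
2. Keeper goes back to the lower station alone.
3. Keeper goes to the upper station with the pack-bot.
4. Keeper goes back to the lower station alone.
5. Keeper goes to the upper station with the cut-bot.
6. Keeper goes back to the lower station alone.
7. Keeper goes to the upper station with the lift-bot.
8. Keeper goes back to the lower station alone.
9. Keeper goes to the upper station with the sort-bot.
10. Keeper goes back to the lower station alone.
11. Keeper goes to the upper station with the grip-bot.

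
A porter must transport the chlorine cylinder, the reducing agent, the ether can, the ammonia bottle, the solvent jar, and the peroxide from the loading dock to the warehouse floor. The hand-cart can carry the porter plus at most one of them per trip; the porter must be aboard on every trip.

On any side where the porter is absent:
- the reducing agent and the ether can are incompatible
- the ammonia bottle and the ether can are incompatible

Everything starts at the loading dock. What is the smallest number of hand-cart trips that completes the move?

13

Counting alone: the porter can take at most 1 across per trip to the warehouse floor, so moving all 6 needs at least 6 loaded trips out, with a return between consecutive ones — at least 11 crossings.
The safety rule pushes this higher. Following every safe sequence of crossings, the most of the 6 that can be at the warehouse floor as the hand-cart arrives there on crossing 11 is 5 — never all 6.
So no plan with fewer than 13 crossings exists, and this one achieves 13:
1. Porter goes to the warehouse floor with the ether can.
2. Porter goes back to the loading dock alone.
3. Porter goes to the warehouse floor with the chlorine cylinder.
4. Porter goes back to the loading dock alone.
5. Porter goes to the warehouse floor with the reducing agent.
6. Porter goes back to the loading dock with the ether can.
7. Porter goes to the warehouse floor with the ammonia bottle.
8. Porter goes back to the loading dock alone.
9. Porter goes to the warehouse floor with the solvent jar.
10. Porter goes back to the loading dock alone.
11. Porter goes to the warehouse floor with the peroxide.
12. Porter goes back to the loading dock alone.
13. Porter goes to the warehouse floor with the ether can.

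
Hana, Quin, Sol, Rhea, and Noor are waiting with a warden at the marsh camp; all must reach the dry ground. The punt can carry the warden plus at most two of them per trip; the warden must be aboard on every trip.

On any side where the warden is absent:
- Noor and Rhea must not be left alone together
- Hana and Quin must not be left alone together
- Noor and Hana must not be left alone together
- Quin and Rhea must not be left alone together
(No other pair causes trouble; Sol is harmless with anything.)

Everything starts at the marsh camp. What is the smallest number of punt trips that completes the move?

5

Counting alone: the warden can take at most 2 across per trip to the dry ground, so moving all 5 needs at least 3 loaded trips out, with a return between consecutive ones — at least 5 crossings.
The plan below uses exactly 5 crossings, so it is optimal:
1. Warden goes to the dry ground with Hana and Rhea.  [the marsh camp: Noor, Quin, Sol | the dry ground: Hana, Rhea]
2. Warden goes back to the marsh camp alone.  [the marsh camp: Noor, Quin, Sol | the dry ground: Hana, Rhea]
3. Warden goes to the dry ground with Sol.  [the marsh camp: Noor, Quin | the dry ground: Hana, Rhea, Sol]
4. Warden goes back to the marsh camp alone.  [the marsh camp: Noor, Quin | the dry ground: Hana, Rhea, Sol]
5. Warden goes to the dry ground with Noor and Quin.  [the marsh camp: — | the dry ground: Hana, Noor, Quin, Rhea, Sol]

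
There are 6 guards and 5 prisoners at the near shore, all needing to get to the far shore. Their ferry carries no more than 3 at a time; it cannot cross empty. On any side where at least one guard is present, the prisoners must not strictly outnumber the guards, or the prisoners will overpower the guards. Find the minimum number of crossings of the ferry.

Counting alone: each trip to the far shore takes at most 3 across and each return brings at least 1 back, so after t trips out (and t−1 returns) at most 3t − (t−1) of the 11 are across; that first reaches 11 at t = 5, so at least 9 crossings are needed.
The plan below uses exactly 9 crossings, so it is optimal:
1. 3 prisoners → the far shore.  (the near shore: 6G 2P; the far shore: 0G 3P)
2. 1 prisoner ← the near shore.  (the near shore: 6G 3P; the far shore: 0G 2P)
3. 3 guards → the far shore.  (the near shore: 3G 3P; the far shore: 3G 2P)
4. 1 guard ← the near shore.  (the near shore: 4G 3P; the far shore: 2G 2P)
5. 2 guards and 1 prisoner → the far shore.  (the near shore: 2G 2P; the far shore: 4G 3P)
6. 1 guard ← the near shore.  (the near shore: 3G 2P; the far shore: 3G 3P)
7. 2 guards and 1 prisoner → the far shore.  (the near shore: 1G 1P; the far shore: 5G 4P)
8. 1 guard ← the near shore.  (the near shore: 2G 1P; the far shore: 4G 4P)
9. 2 guards and 1 prisoner → the far shore.  (the near shore: 0G 0P; the far shore: 6G 5P)

9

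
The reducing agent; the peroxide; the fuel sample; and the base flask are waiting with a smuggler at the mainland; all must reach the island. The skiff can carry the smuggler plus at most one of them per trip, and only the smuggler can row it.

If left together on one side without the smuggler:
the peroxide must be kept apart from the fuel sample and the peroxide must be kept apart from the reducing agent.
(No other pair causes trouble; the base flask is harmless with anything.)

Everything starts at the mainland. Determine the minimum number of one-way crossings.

9

Counting alone: the smuggler can take at most 1 across per trip to the island, so moving all 4 needs at least 4 loaded trips out, with a return between consecutive ones — at least 7 crossings.
The safety rule pushes this higher. Following every safe sequence of crossings, the most of the 4 that can be at the island as the skiff arrives there on crossing 7 is 3 — never all 4.
So no plan with fewer than 9 crossings exists, and this one achieves 9:
1. Smuggler goes to the island with the peroxide.
2. Smuggler goes back to the mainland alone.
3. Smuggler goes to the island with the reducing agent.
4. Smuggler goes back to the mainland with the peroxide.
5. Smuggler goes to the island with the fuel sample.
6. Smuggler goes back to the mainland alone.
7. Smuggler goes to the island with the base flask.
8. Smuggler goes back to the mainland alone.
9. Smuggler goes to the island with the peroxide.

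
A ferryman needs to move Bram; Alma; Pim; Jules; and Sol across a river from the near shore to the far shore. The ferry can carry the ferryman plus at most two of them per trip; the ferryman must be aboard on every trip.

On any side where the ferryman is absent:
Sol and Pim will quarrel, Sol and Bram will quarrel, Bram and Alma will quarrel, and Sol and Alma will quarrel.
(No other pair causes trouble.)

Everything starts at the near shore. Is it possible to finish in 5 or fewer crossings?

No

Counting alone: the ferryman can take at most 2 across per trip to the far shore, so moving all 5 needs at least 3 loaded trips out, with a return between consecutive ones — at least 5 crossings.
The safety rule pushes this higher. Following every safe sequence of crossings, the most of the 5 that can be at the far shore as the ferry arrives there on crossing 5 is 4 — never all 5.
So the move cannot be finished within 5 crossings. (The shortest complete plan takes 7:)
1. Ferryman goes to the far shore with Bram and Sol.  [the near shore: Alma, Jules, Pim | the far shore: Bram, Sol]
2. Ferryman goes back to the near shore with Bram.  [the near shore: Alma, Bram, Jules, Pim | the far shore: Sol]
3. Ferryman goes to the far shore with Bram and Pim.  [the near shore: Alma, Jules | the far shore: Bram, Pim, Sol]
4. Ferryman goes back to the near shore with Sol.  [the near shore: Alma, Jules, Sol | the far shore: Bram, Pim]
5. Ferryman goes to the far shore with Alma and Jules.  [the near shore: Sol | the far shore: Alma, Bram, Jules, Pim]
6. Ferryman goes back to the near shore with Bram.  [the near shore: Bram, Sol | the far shore: Alma, Jules, Pim]
7. Ferryman goes to the far shore with Bram and Sol.  [the near shore: — | the far shore: Alma, Bram, Jules, Pim, Sol]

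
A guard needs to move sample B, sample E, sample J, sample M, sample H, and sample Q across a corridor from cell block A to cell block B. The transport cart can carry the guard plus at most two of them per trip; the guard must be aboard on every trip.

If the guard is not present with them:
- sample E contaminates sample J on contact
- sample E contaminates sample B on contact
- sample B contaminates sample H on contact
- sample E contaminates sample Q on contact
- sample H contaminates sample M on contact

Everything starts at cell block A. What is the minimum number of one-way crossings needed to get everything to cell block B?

Counting alone: the guard can take at most 2 across per trip to cell block B, so moving all 6 needs at least 3 loaded trips out, with a return between consecutive ones — at least 5 crossings.
The safety rule pushes this higher. Following every safe sequence of crossings, the most of the 6 that can be at cell block B as the transport cart arrives there on crossing 5 is 5 — never all 6.
So no plan with fewer than 7 crossings exists, and this one achieves 7:
1. Guard goes to cell block B with sample E and sample H.  [cell block A: sample B, sample J, sample M, sample Q | cell block B: sample E, sample H]
2. Guard goes back to cell block A alone.  [cell block A: sample B, sample J, sample M, sample Q | cell block B: sample E, sample H]
3. Guard goes to cell block B with sample B and sample J.  [cell block A: sample M, sample Q | cell block B: sample B, sample E, sample H, sample J]
4. Guard goes back to cell block A with sample E and sample H.  [cell block A: sample E, sample H, sample M, sample Q | cell block B: sample B, sample J]
5. Guard goes to cell block B with sample M and sample Q.  [cell block A: sample E, sample H | cell block B: sample B, sample J, sample M, sample Q]
6. Guard goes back to cell block A alone.  [cell block A: sample E, sample H | cell block B: sample B, sample J, sample M, sample Q]
7. Guard goes to cell block B with sample E and sample H.  [cell block A: — | cell block B: sample B, sample E, sample H, sample J, sample M, sample Q]

7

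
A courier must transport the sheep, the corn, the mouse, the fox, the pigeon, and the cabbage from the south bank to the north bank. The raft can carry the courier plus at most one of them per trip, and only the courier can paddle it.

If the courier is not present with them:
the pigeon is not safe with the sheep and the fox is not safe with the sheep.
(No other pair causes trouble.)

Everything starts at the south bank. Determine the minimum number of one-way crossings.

13

Counting alone: the courier can take at most 1 across per trip to the north bank, so moving all 6 needs at least 6 loaded trips out, with a return between consecutive ones — at least 11 crossings.
The safety rule pushes this higher. Following every safe sequence of crossings, the most of the 6 that can be at the north bank as the raft arrives there on crossing 11 is 5 — never all 6.
So no plan with fewer than 13 crossings exists, and this one achieves 13:
1. Courier goes to the north bank with the sheep.  [the south bank: the cabbage, the corn, the fox, the mouse, the pigeon | the north bank: the sheep]
2. Courier goes back to the south bank alone.  [the south bank: the cabbage, the corn, the fox, the mouse, the pigeon | the north bank: the sheep]
3. Courier goes to the north bank with the corn.  [the south bank: the cabbage, the fox, the mouse, the pigeon | the north bank: the corn, the sheep]
4. Courier goes back to the south bank alone.  [the south bank: the cabbage, the fox, the mouse, the pigeon | the north bank: the corn, the sheep]
5. Courier goes to the north bank with the mouse.  [the south bank: the cabbage, the fox, the pigeon | the north bank: the corn, the mouse, the sheep]
6. Courier goes back to the south bank alone.  [the south bank: the cabbage, the fox, the pigeon | the north bank: the corn, the mouse, the sheep]
7. Courier goes to the north bank with the fox.  [the south bank: the cabbage, the pigeon | the north bank: the corn, the fox, the mouse, the sheep]
8. Courier goes back to the south bank with the sheep.  [the south bank: the cabbage, the pigeon, the sheep | the north bank: the corn, the fox, the mouse]
9. Courier goes to the north bank with the pigeon.  [the south bank: the cabbage, the sheep | the north bank: the corn, the fox, the mouse, the pigeon]
10. Courier goes back to the south bank alone.  [the south bank: the cabbage, the sheep | the north bank: the corn, the fox, the mouse, the pigeon]
11. Courier goes to the north bank with the cabbage.  [the south bank: the sheep | the north bank: the cabbage, the corn, the fox, the mouse, the pigeon]
12. Courier goes back to the south bank alone.  [the south bank: the sheep | the north bank: the cabbage, the corn, the fox, the mouse, the pigeon]
13. Courier goes to the north bank with the sheep.  [the south bank: — | the north bank: the cabbage, the corn, the fox, the mouse, the pigeon, the sheep]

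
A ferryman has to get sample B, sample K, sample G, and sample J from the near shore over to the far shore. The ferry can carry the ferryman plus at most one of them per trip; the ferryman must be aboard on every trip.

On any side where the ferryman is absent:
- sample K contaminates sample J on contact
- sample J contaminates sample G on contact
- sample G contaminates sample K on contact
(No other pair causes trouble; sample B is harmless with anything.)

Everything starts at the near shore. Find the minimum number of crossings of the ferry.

impossible

Whatever the first load, the items left behind include a forbidden pair without the ferryman. No opening move is safe, so no plan exists.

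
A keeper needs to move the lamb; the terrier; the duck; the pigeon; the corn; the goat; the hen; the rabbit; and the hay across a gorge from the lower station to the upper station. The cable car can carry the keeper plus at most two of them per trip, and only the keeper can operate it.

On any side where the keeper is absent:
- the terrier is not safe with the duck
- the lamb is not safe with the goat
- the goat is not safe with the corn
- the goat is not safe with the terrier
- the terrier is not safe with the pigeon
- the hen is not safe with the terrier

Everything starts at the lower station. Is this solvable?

Yes

1. Keeper goes to the upper station with the goat and the terrier.
2. Keeper goes back to the lower station with the terrier.
3. Keeper goes to the upper station with the duck and the terrier.
4. Keeper goes back to the lower station with the terrier.
5. Keeper goes to the upper station with the hen and the pigeon.
6. Keeper goes back to the lower station alone.
7. Keeper goes to the upper station with the hay and the rabbit.
8. Keeper goes back to the lower station alone.
9. Keeper goes to the upper station with the corn and the lamb.
10. Keeper goes back to the lower station with the goat.
11. Keeper goes to the upper station with the goat and the terrier.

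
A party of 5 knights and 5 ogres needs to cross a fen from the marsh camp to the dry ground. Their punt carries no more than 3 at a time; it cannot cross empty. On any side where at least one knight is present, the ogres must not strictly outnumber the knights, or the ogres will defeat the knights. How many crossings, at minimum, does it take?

Counting alone: each trip to the dry ground takes at most 3 across and each return brings at least 1 back, so after t trips out (and t−1 returns) at most 3t − (t−1) of the 10 are across; that first reaches 10 at t = 5, so at least 9 crossings are needed.
The safety rule pushes this higher. Following every safe sequence of crossings, the most of the 10 that can be at the dry ground as the punt arrives there on crossing 9 is 9 — never all 10.
So no plan with fewer than 11 crossings exists, and this one achieves 11:
1. 2 ogres → the dry ground.  (the marsh camp: 5K 3O; the dry ground: 0K 2O)
2. 1 ogre ← the marsh camp.  (the marsh camp: 5K 4O; the dry ground: 0K 1O)
3. 3 ogres → the dry ground.  (the marsh camp: 5K 1O; the dry ground: 0K 4O)
4. 1 ogre ← the marsh camp.  (the marsh camp: 5K 2O; the dry ground: 0K 3O)
5. 3 knights → the dry ground.  (the marsh camp: 2K 2O; the dry ground: 3K 3O)
6. 1 knight and 1 ogre ← the marsh camp.  (the marsh camp: 3K 3O; the dry ground: 2K 2O)
7. 3 knights → the dry ground.  (the marsh camp: 0K 3O; the dry ground: 5K 2O)
8. 1 ogre ← the marsh camp.  (the marsh camp: 0K 4O; the dry ground: 5K 1O)
9. 2 ogres → the dry ground.  (the marsh camp: 0K 2O; the dry ground: 5K 3O)
10. 1 ogre ← the marsh camp.  (the marsh camp: 0K 3O; the dry ground: 5K 2O)
11. 3 ogres → the dry ground.  (the marsh camp: 0K 0O; the dry ground: 5K 5O)

11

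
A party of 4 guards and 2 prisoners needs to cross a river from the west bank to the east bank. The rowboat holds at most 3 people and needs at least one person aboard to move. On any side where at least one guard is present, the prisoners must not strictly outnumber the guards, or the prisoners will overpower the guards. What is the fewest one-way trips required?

5

Counting alone: each trip to the east bank takes at most 3 across and each return brings at least 1 back, so after t trips out (and t−1 returns) at most 3t − (t−1) of the 6 are across; that first reaches 6 at t = 3, so at least 5 crossings are needed.
The plan below uses exactly 5 crossings, so it is optimal:
1. 2 prisoners → the east bank.  (the west bank: 4G 0P; the east bank: 0G 2P)
2. 1 prisoner ← the west bank.  (the west bank: 4G 1P; the east bank: 0G 1P)
3. 2 guards and 1 prisoner → the east bank.  (the west bank: 2G 0P; the east bank: 2G 2P)
4. 1 prisoner ← the west bank.  (the west bank: 2G 1P; the east bank: 2G 1P)
5. 2 guards and 1 prisoner → the east bank.  (the west bank: 0G 0P; the east bank: 4G 2P)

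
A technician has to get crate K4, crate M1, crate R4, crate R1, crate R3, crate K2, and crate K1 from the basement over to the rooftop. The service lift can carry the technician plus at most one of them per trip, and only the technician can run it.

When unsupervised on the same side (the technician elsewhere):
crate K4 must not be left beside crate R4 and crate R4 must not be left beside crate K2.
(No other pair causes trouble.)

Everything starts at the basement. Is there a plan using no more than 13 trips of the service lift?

Counting alone: the technician can take at most 1 across per trip to the rooftop, so moving all 7 needs at least 7 loaded trips out, with a return between consecutive ones — at least 13 crossings.
The safety rule pushes this higher. Following every safe sequence of crossings, the most of the 7 that can be at the rooftop as the service lift arrives there on crossing 13 is 6 — never all 7.
So the move cannot be finished within 13 crossings. (The shortest complete plan takes 15:)
1. Technician goes to the rooftop with crate R4.  [the basement: crate K1, crate K2, crate K4, crate M1, crate R1, crate R3 | the rooftop: crate R4]
2. Technician goes back to the basement alone.  [the basement: crate K1, crate K2, crate K4, crate M1, crate R1, crate R3 | the rooftop: crate R4]
3. Technician goes to the rooftop with crate K4.  [the basement: crate K1, crate K2, crate M1, crate R1, crate R3 | the rooftop: crate K4, crate R4]
4. Technician goes back to the basement with crate R4.  [the basement: crate K1, crate K2, crate M1, crate R1, crate R3, crate R4 | the rooftop: crate K4]
5. Technician goes to the rooftop with crate K2.  [the basement: crate K1, crate M1, crate R1, crate R3, crate R4 | the rooftop: crate K2, crate K4]
6. Technician goes back to the basement alone.  [the basement: crate K1, crate M1, crate R1, crate R3, crate R4 | the rooftop: crate K2, crate K4]
7. Technician goes to the rooftop with crate M1.  [the basement: crate K1, crate R1, crate R3, crate R4 | the rooftop: crate K2, crate K4, crate M1]
8. Technician goes back to the basement alone.  [the basement: crate K1, crate R1, crate R3, crate R4 | the rooftop: crate K2, crate K4, crate M1]
9. Technician goes to the rooftop with crate R1.  [the basement: crate K1, crate R3, crate R4 | the rooftop: crate K2, crate K4, crate M1, crate R1]
10. Technician goes back to the basement alone.  [the basement: crate K1, crate R3, crate R4 | the rooftop: crate K2, crate K4, crate M1, crate R1]
11. Technician goes to the rooftop with crate R3.  [the basement: crate K1, crate R4 | the rooftop: crate K2, crate K4, crate M1, crate R1, crate R3]
12. Technician goes back to the basement alone.  [the basement: crate K1, crate R4 | the rooftop: crate K2, crate K4, crate M1, crate R1, crate R3]
13. Technician goes to the rooftop with crate K1.  [the basement: crate R4 | the rooftop: crate K1, crate K2, crate K4, crate M1, crate R1, crate R3]
14. Technician goes back to the basement alone.  [the basement: crate R4 | the rooftop: crate K1, crate K2, crate K4, crate M1, crate R1, crate R3]
15. Technician goes to the rooftop with crate R4.  [the basement: — | the rooftop: crate K1, crate K2, crate K4, crate M1, crate R1, crate R3, crate R4]

No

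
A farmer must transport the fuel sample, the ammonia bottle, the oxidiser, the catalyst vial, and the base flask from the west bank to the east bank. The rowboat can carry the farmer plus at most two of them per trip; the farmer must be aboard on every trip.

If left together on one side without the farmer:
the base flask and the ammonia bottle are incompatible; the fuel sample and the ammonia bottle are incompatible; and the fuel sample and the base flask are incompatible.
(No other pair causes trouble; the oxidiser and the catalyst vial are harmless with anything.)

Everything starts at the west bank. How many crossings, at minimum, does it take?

Counting alone: the farmer can take at most 2 across per trip to the east bank, so moving all 5 needs at least 3 loaded trips out, with a return between consecutive ones — at least 5 crossings.
The safety rule pushes this higher. Following every safe sequence of crossings, the most of the 5 that can be at the east bank as the rowboat arrives there on crossing 5 is 4 — never all 5.
So no plan with fewer than 7 crossings exists, and this one achieves 7:
1. Farmer goes to the east bank with the ammonia bottle and the fuel sample.
2. Farmer goes back to the west bank with the fuel sample.
3. Farmer goes to the east bank with the fuel sample and the oxidiser.
4. Farmer goes back to the west bank with the fuel sample.
5. Farmer goes to the east bank with the catalyst vial and the fuel sample.
6. Farmer goes back to the west bank with the fuel sample.
7. Farmer goes to the east bank with the base flask and the fuel sample.

7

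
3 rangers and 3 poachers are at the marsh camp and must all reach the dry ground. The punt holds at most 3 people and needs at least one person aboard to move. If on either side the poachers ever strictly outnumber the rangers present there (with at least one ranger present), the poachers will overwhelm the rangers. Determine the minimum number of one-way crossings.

5

Counting alone: each trip to the dry ground takes at most 3 across and each return brings at least 1 back, so after t trips out (and t−1 returns) at most 3t − (t−1) of the 6 are across; that first reaches 6 at t = 3, so at least 5 crossings are needed.
The plan below uses exactly 5 crossings, so it is optimal:
1. 2 poachers → the dry ground.  (the marsh camp: 3R 1P; the dry ground: 0R 2P)
2. 1 poacher ← the marsh camp.  (the marsh camp: 3R 2P; the dry ground: 0R 1P)
3. 3 rangers → the dry ground.  (the marsh camp: 0R 2P; the dry ground: 3R 1P)
4. 1 poacher ← the marsh camp.  (the marsh camp: 0R 3P; the dry ground: 3R 0P)
5. 3 poachers → the dry ground.  (the marsh camp: 0R 0P; the dry ground: 3R 3P)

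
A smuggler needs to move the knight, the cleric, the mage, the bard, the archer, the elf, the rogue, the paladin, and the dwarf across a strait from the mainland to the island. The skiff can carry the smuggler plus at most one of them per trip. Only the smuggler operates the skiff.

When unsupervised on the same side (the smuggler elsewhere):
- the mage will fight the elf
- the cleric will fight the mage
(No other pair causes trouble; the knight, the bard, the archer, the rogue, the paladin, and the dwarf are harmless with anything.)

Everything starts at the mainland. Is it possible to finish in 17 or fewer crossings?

No

Counting alone: the smuggler can take at most 1 across per trip to the island, so moving all 9 needs at least 9 loaded trips out, with a return between consecutive ones — at least 17 crossings.
The safety rule pushes this higher. Following every safe sequence of crossings, the most of the 9 that can be at the island as the skiff arrives there on crossing 17 is 8 — never all 9.
So the move cannot be finished within 17 crossings. (The shortest complete plan takes 19:)
1. Smuggler goes to the island with the mage.  [the mainland: the archer, the bard, the cleric, the dwarf, the elf, the knight, the paladin, the rogue | the island: the mage]
2. Smuggler goes back to the mainland alone.  [the mainland: the archer, the bard, the cleric, the dwarf, the elf, the knight, the paladin, the rogue | the island: the mage]
3. Smuggler goes to the island with the knight.  [the mainland: the archer, the bard, the cleric, the dwarf, the elf, the paladin, the rogue | the island: the knight, the mage]
4. Smuggler goes back to the mainland alone.  [the mainland: the archer, the bard, the cleric, the dwarf, the elf, the paladin, the rogue | the island: the knight, the mage]
5. Smuggler goes to the island with the cleric.  [the mainland: the archer, the bard, the dwarf, the elf, the paladin, the rogue | the island: the cleric, the knight, the mage]
6. Smuggler goes back to the mainland with the mage.  [the mainland: the archer, the bard, the dwarf, the elf, the mage, the paladin, the rogue | the island: the cleric, the knight]
7. Smuggler goes to the island with the elf.  [the mainland: the archer, the bard, the dwarf, the mage, the paladin, the rogue | the island: the cleric, the elf, the knight]
8. Smuggler goes back to the mainland alone.  [the mainland: the archer, the bard, the dwarf, the mage, the paladin, the rogue | the island: the cleric, the elf, the knight]
9. Smuggler goes to the island with the bard.  [the mainland: the archer, the dwarf, the mage, the paladin, the rogue | the island: the bard, the cleric, the elf, the knight]
10. Smuggler goes back to the mainland alone.  [the mainland: the archer, the dwarf, the mage, the paladin, the rogue | the island: the bard, the cleric, the elf, the knight]
11. Smuggler goes to the island with the archer.  [the mainland: the dwarf, the mage, the paladin, the rogue | the island: the archer, the bard, the cleric, the elf, the knight]
12. Smuggler goes back to the mainland alone.  [the mainland: the dwarf, the mage, the paladin, the rogue | the island: the archer, the bard, the cleric, the elf, the knight]
13. Smuggler goes to the island with the rogue.  [the mainland: the dwarf, the mage, the paladin | the island: the archer, the bard, the cleric, the elf, the knight, the rogue]
14. Smuggler goes back to the mainland alone.  [the mainland: the dwarf, the mage, the paladin | the island: the archer, the bard, the cleric, the elf, the knight, the rogue]
15. Smuggler goes to the island with the paladin.  [the mainland: the dwarf, the mage | the island: the archer, the bard, the cleric, the elf, the knight, the paladin, the rogue]
16. Smuggler goes back to the mainland alone.  [the mainland: the dwarf, the mage | the island: the archer, the bard, the cleric, the elf, the knight, the paladin, the rogue]
17. Smuggler goes to the island with the dwarf.  [the mainland: the mage | the island: the archer, the bard, the cleric, the dwarf, the elf, the knight, the paladin, the rogue]
18. Smuggler goes back to the mainland alone.  [the mainland: the mage | the island: the archer, the bard, the cleric, the dwarf, the elf, the knight, the paladin, the rogue]
19. Smuggler goes to the island with the mage.  [the mainland: — | the island: the archer, the bard, the cleric, the dwarf, the elf, the knight, the mage, the paladin, the rogue]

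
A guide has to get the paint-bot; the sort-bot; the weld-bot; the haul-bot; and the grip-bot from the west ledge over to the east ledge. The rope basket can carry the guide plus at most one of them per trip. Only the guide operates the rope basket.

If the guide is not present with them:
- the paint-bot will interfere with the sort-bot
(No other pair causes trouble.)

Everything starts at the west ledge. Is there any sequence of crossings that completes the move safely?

Yes

1. Guide goes to the east ledge with the paint-bot.  [the west ledge: the grip-bot, the haul-bot, the sort-bot, the weld-bot | the east ledge: the paint-bot]
2. Guide goes back to the west ledge alone.  [the west ledge: the grip-bot, the haul-bot, the sort-bot, the weld-bot | the east ledge: the paint-bot]
3. Guide goes to the east ledge with the weld-bot.  [the west ledge: the grip-bot, the haul-bot, the sort-bot | the east ledge: the paint-bot, the weld-bot]
4. Guide goes back to the west ledge alone.  [the west ledge: the grip-bot, the haul-bot, the sort-bot | the east ledge: the paint-bot, the weld-bot]
5. Guide goes to the east ledge with the haul-bot.  [the west ledge: the grip-bot, the sort-bot | the east ledge: the haul-bot, the paint-bot, the weld-bot]
6. Guide goes back to the west ledge alone.  [the west ledge: the grip-bot, the sort-bot | the east ledge: the haul-bot, the paint-bot, the weld-bot]
7. Guide goes to the east ledge with the grip-bot.  [the west ledge: the sort-bot | the east ledge: the grip-bot, the haul-bot, the paint-bot, the weld-bot]
8. Guide goes back to the west ledge alone.  [the west ledge: the sort-bot | the east ledge: the grip-bot, the haul-bot, the paint-bot, the weld-bot]
9. Guide goes to the east ledge with the sort-bot.  [the west ledge: — | the east ledge: the grip-bot, the haul-bot, the paint-bot, the sort-bot, the weld-bot]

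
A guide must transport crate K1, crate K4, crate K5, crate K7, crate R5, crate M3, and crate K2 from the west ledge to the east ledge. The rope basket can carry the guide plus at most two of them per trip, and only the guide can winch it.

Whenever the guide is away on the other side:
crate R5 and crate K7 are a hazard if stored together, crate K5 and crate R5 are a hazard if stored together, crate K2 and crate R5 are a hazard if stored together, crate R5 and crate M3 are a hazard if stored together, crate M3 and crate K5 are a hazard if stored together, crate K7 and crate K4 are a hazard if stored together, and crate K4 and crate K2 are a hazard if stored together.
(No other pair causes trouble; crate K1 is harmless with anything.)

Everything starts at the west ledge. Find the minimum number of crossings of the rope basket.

impossible

Whatever the first load, the items left behind include a forbidden pair without the guide. No opening move is safe, so no plan exists.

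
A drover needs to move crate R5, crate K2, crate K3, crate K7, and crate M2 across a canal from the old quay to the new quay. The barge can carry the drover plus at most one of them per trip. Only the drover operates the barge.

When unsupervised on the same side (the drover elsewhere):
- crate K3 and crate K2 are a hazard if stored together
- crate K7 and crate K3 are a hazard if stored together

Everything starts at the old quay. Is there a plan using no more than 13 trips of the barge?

Yes — this plan uses 11 crossings (≤ 13):
1. Drover goes to the new quay with crate K3.  [the old quay: crate K2, crate K7, crate M2, crate R5 | the new quay: crate K3]
2. Drover goes back to the old quay alone.  [the old quay: crate K2, crate K7, crate M2, crate R5 | the new quay: crate K3]
3. Drover goes to the new quay with crate R5.  [the old quay: crate K2, crate K7, crate M2 | the new quay: crate K3, crate R5]
4. Drover goes back to the old quay alone.  [the old quay: crate K2, crate K7, crate M2 | the new quay: crate K3, crate R5]
5. Drover goes to the new quay with crate K2.  [the old quay: crate K7, crate M2 | the new quay: crate K2, crate K3, crate R5]
6. Drover goes back to the old quay with crate K3.  [the old quay: crate K3, crate K7, crate M2 | the new quay: crate K2, crate R5]
7. Drover goes to the new quay with crate K7.  [the old quay: crate K3, crate M2 | the new quay: crate K2, crate K7, crate R5]
8. Drover goes back to the old quay alone.  [the old quay: crate K3, crate M2 | the new quay: crate K2, crate K7, crate R5]
9. Drover goes to the new quay with crate M2.  [the old quay: crate K3 | the new quay: crate K2, crate K7, crate M2, crate R5]
10. Drover goes back to the old quay alone.  [the old quay: crate K3 | the new quay: crate K2, crate K7, crate M2, crate R5]
11. Drover goes to the new quay with crate K3.  [the old quay: — | the new quay: crate K2, crate K3, crate K7, crate M2, crate R5]

Yes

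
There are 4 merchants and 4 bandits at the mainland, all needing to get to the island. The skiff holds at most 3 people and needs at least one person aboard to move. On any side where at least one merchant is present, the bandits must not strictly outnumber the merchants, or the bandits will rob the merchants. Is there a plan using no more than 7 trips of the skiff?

No

Counting alone: each trip to the island takes at most 3 across and each return brings at least 1 back, so after t trips out (and t−1 returns) at most 3t − (t−1) of the 8 are across; that first reaches 8 at t = 4, so at least 7 crossings are needed.
The safety rule pushes this higher. Following every safe sequence of crossings, the most of the 8 that can be at the island as the skiff arrives there on crossing 7 is 7 — never all 8.
So the move cannot be finished within 7 crossings. (The shortest complete plan takes 9:)
1. 2 bandits → the island.  (the mainland: 4M 2B; the island: 0M 2B)
2. 1 bandit ← the mainland.  (the mainland: 4M 3B; the island: 0M 1B)
3. 3 bandits → the island.  (the mainland: 4M 0B; the island: 0M 4B)
4. 1 bandit ← the mainland.  (the mainland: 4M 1B; the island: 0M 3B)
5. 3 merchants → the island.  (the mainland: 1M 1B; the island: 3M 3B)
6. 1 merchant and 1 bandit ← the mainland.  (the mainland: 2M 2B; the island: 2M 2B)
7. 2 merchants → the island.  (the mainland: 0M 2B; the island: 4M 2B)
8. 1 bandit ← the mainland.  (the mainland: 0M 3B; the island: 4M 1B)
9. 3 bandits → the island.  (the mainland: 0M 0B; the island: 4M 4B)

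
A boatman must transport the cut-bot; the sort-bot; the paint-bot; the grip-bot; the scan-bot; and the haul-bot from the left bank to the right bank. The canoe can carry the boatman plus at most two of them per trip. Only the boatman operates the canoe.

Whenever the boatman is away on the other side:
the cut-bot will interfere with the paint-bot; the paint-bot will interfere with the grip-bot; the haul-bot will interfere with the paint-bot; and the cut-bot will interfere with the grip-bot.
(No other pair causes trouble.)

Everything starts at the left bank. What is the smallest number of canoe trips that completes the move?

Counting alone: the boatman can take at most 2 across per trip to the right bank, so moving all 6 needs at least 3 loaded trips out, with a return between consecutive ones — at least 5 crossings.
The safety rule pushes this higher. Following every safe sequence of crossings, the most of the 6 that can be at the right bank as the canoe arrives there on crossings 5, 7 is 4, 5 respectively — never all 6.
So no plan with fewer than 9 crossings exists, and this one achieves 9:
1. Boatman goes to the right bank with the cut-bot and the paint-bot.
2. Boatman goes back to the left bank with the cut-bot.
3. Boatman goes to the right bank with the cut-bot and the sort-bot.
4. Boatman goes back to the left bank with the cut-bot.
5. Boatman goes to the right bank with the cut-bot and the scan-bot.
6. Boatman goes back to the left bank with the cut-bot.
7. Boatman goes to the right bank with the cut-bot and the haul-bot.
8. Boatman goes back to the left bank with the paint-bot.
9. Boatman goes to the right bank with the grip-bot and the paint-bot.

9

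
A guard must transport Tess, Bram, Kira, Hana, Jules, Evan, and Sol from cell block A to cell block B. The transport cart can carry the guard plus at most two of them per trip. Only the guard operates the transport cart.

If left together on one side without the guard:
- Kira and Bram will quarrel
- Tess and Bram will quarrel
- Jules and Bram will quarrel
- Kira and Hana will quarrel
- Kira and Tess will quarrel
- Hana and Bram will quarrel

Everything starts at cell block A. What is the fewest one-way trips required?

Counting alone: the guard can take at most 2 across per trip to cell block B, so moving all 7 needs at least 4 loaded trips out, with a return between consecutive ones — at least 7 crossings.
The safety rule pushes this higher. Following every safe sequence of crossings, the most of the 7 that can be at cell block B as the transport cart arrives there on crossings 7, 9 is 5, 6 respectively — never all 7.
So no plan with fewer than 11 crossings exists, and this one achieves 11:
1. Guard goes to cell block B with Bram and Kira.  [cell block A: Evan, Hana, Jules, Sol, Tess | cell block B: Bram, Kira]
2. Guard goes back to cell block A with Bram.  [cell block A: Bram, Evan, Hana, Jules, Sol, Tess | cell block B: Kira]
3. Guard goes to cell block B with Bram and Jules.  [cell block A: Evan, Hana, Sol, Tess | cell block B: Bram, Jules, Kira]
4. Guard goes back to cell block A with Bram.  [cell block A: Bram, Evan, Hana, Sol, Tess | cell block B: Jules, Kira]
5. Guard goes to cell block B with Hana and Tess.  [cell block A: Bram, Evan, Sol | cell block B: Hana, Jules, Kira, Tess]
6. Guard goes back to cell block A with Kira.  [cell block A: Bram, Evan, Kira, Sol | cell block B: Hana, Jules, Tess]
7. Guard goes to cell block B with Bram and Evan.  [cell block A: Kira, Sol | cell block B: Bram, Evan, Hana, Jules, Tess]
8. Guard goes back to cell block A with Bram.  [cell block A: Bram, Kira, Sol | cell block B: Evan, Hana, Jules, Tess]
9. Guard goes to cell block B with Bram and Sol.  [cell block A: Kira | cell block B: Bram, Evan, Hana, Jules, Sol, Tess]
10. Guard goes back to cell block A with Bram.  [cell block A: Bram, Kira | cell block B: Evan, Hana, Jules, Sol, Tess]
11. Guard goes to cell block B with Bram and Kira.  [cell block A: — | cell block B: Bram, Evan, Hana, Jules, Kira, Sol, Tess]

11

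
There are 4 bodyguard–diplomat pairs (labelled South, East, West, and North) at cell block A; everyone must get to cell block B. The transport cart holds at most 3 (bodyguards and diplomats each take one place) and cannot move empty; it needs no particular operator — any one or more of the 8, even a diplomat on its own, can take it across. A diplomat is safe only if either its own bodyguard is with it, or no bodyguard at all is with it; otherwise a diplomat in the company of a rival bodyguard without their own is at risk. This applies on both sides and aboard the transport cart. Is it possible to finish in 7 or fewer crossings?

Counting alone: each trip to cell block B takes at most 3 across and each return brings at least 1 back, so after t trips out (and t−1 returns) at most 3t − (t−1) of the 8 are across; that first reaches 8 at t = 4, so at least 7 crossings are needed.
The safety rule pushes this higher. Following every safe sequence of crossings, the most of the 8 that can be at cell block B as the transport cart arrives there on crossing 7 is 7 — never all 8.
So the move cannot be finished within 7 crossings. (The shortest complete plan takes 9:)
1. bodyguard South and diplomat South cross → cell block B.
2. bodyguard South crosses ← cell block A.
3. bodyguard East, bodyguard South, and diplomat East cross → cell block B.
4. bodyguard South and diplomat South cross ← cell block A.
5. bodyguard North, bodyguard South, and bodyguard West cross → cell block B.
6. diplomat East crosses ← cell block A.
7. diplomat East and diplomat South cross → cell block B.
8. diplomat South crosses ← cell block A.
9. diplomat North, diplomat South, and diplomat West cross → cell block B.

No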